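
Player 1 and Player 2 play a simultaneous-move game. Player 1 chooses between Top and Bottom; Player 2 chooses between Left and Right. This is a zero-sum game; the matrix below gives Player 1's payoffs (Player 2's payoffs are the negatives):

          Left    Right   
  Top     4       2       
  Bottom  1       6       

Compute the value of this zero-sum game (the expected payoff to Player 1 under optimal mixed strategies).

Set Player 1's expected payoff from Top equal to that from Bottom:
  Player 1's payoff to Top: q·4 + (1−q)·2 = 2q + 2
  Player 1's payoff to Bottom: q·1 + (1−q)·6 = -5q + 6
  2q + 2 = -5q + 6  ⇒  7q = 4  ⇒  q = 4/7.
The value is Player 1's expected payoff against this mix (using Top): (4/7)·4 + (3/7)·2 = 22/7.

v = 22/7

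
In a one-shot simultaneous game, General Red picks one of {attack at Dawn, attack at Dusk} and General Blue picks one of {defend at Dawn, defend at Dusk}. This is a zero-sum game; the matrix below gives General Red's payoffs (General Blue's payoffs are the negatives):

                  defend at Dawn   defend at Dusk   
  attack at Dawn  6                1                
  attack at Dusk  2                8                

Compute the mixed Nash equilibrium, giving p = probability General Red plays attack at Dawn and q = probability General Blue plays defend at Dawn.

Set General Blue's expected payoff from defend at Dawn equal to that from defend at Dusk:
  General Blue's expected payoff from defend at Dawn: p·(-6) + (1−p)·(-2) = -4p - 2
  General Blue's expected payoff from defend at Dusk: p·(-1) + (1−p)·(-8) = 7p - 8
  -4p - 2 = 7p - 8  ⇒  -11p = -6  ⇒  p = 6/11.
For General Red to be willing to mix, General Red must be indifferent between attack at Dawn and attack at Dusk, which pins down General Blue's mix.
  General Red's payoff to attack at Dawn: q·6 + (1−q)·1 = 5q + 1
  General Red's payoff to attack at Dusk: q·2 + (1−q)·8 = -6q + 8
  5q + 1 = -6q + 8  ⇒  11q = 7  ⇒  q = 7/11.

p = 6/11, q = 7/11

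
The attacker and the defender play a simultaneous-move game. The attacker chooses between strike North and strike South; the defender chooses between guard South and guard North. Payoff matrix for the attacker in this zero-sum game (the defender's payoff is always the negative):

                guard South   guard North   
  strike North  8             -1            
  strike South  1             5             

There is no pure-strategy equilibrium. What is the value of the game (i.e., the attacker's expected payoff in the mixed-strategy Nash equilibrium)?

v = 41/13

The attacker's indifference between strike North and strike South determines the defender's mixing probability q:
  the attacker's payoff to strike North: q·8 + (1−q)·(-1) = 9q - 1
  the attacker's payoff to strike South: q·1 + (1−q)·5 = -4q + 5
  9q - 1 = -4q + 5  ⇒  13q = 6  ⇒  q = 6/13.
The value is the attacker's expected payoff against this mix (using strike North): (6/13)·8 + (7/13)·(-1) = 41/13.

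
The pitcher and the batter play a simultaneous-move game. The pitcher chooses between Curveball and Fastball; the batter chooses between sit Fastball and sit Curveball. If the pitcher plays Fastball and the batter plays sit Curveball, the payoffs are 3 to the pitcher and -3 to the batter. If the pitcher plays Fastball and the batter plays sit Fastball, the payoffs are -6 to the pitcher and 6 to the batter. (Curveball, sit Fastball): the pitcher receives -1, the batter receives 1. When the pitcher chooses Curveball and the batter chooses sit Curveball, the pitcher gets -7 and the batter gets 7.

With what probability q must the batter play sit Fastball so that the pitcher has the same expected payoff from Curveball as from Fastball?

q = 2/3

For the pitcher to be willing to mix, the pitcher must be indifferent between Curveball and Fastball, which pins down the batter's mix.
  the pitcher's payoff to Curveball: q·(-1) + (1−q)·(-7) = 6q - 7
  the pitcher's payoff to Fastball: q·(-6) + (1−q)·3 = -9q + 3
  6q - 7 = -9q + 3  ⇒  15q = 10  ⇒  q = 2/3.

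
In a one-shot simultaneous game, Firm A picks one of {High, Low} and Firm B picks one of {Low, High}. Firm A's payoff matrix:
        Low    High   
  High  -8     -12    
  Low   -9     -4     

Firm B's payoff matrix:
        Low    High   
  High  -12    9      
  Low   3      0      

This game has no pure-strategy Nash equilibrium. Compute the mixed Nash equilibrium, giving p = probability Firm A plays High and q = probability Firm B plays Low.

p = 1/8, q = 8/9

Firm A's mix must leave Firm B indifferent between Low and High.
  Firm B's payoff from Low: p·(-12) + (1−p)·3 = -15p + 3
  Firm B's payoff from High: p·9 + (1−p)·0 = 9p
  -15p + 3 = 9p  ⇒  -24p = -3  ⇒  p = 1/8.
Set Firm A's expected payoff from High equal to that from Low:
  Firm A's payoff from High: q·(-8) + (1−q)·(-12) = 4q - 12
  Firm A's payoff from Low: q·(-9) + (1−q)·(-4) = -5q - 4
  4q - 12 = -5q - 4  ⇒  9q = 8  ⇒  q = 8/9.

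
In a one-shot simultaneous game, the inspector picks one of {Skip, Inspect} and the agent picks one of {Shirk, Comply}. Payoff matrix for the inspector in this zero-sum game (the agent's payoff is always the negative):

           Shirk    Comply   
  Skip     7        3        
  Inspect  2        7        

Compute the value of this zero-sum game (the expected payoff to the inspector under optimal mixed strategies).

The agent's mix must leave the inspector indifferent between Skip and Inspect.
  the inspector's payoff from Skip: q·7 + (1−q)·3 = 4q + 3
  the inspector's payoff from Inspect: q·2 + (1−q)·7 = -5q + 7
  4q + 3 = -5q + 7  ⇒  9q = 4  ⇒  q = 4/9.
The value is the inspector's expected payoff against this mix (using Skip): (4/9)·7 + (5/9)·3 = 43/9.

v = 43/9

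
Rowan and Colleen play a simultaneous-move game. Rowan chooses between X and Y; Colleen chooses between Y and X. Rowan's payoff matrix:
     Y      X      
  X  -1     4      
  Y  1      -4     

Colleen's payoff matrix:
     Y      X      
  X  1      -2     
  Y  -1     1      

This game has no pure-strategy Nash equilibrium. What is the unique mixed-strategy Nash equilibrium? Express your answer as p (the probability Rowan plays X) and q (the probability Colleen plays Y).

In a mixed equilibrium Colleen is indifferent between Y and X; this condition fixes p.
  Colleen's expected payoff from Y: p·1 + (1−p)·(-1) = 2p - 1
  Colleen's expected payoff from X: p·(-2) + (1−p)·1 = -3p + 1
  2p - 1 = -3p + 1  ⇒  5p = 2  ⇒  p = 2/5.
Set Rowan's expected payoff from X equal to that from Y:
  Rowan's payoff from X: q·(-1) + (1−q)·4 = -5q + 4
  Rowan's payoff from Y: q·1 + (1−q)·(-4) = 5q - 4
  -5q + 4 = 5q - 4  ⇒  -10q = -8  ⇒  q = 4/5.

p = 2/5, q = 4/5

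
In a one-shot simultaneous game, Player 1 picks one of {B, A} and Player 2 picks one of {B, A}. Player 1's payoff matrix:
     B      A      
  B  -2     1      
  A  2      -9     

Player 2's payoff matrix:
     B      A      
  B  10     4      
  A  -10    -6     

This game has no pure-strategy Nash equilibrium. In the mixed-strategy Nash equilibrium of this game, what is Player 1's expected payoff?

-8/7

Set Player 1's expected payoff from B equal to that from A:
  Player 1's payoff to B: q·(-2) + (1−q)·1 = -3q + 1
  Player 1's payoff to A: q·2 + (1−q)·(-9) = 11q - 9
  -3q + 1 = 11q - 9  ⇒  -14q = -10  ⇒  q = 5/7.
At equilibrium Player 1 is indifferent across rows, so Player 1's payoff equals the payoff from B: (5/7)·(-2) + (2/7)·1 = -8/7.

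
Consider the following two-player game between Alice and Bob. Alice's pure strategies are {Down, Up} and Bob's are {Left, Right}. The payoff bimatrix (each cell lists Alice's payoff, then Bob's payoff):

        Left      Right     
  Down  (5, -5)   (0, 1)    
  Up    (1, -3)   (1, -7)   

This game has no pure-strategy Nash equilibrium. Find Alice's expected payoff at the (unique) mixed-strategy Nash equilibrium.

1

Set Alice's expected payoff from Down equal to that from Up:
  Alice's payoff to Down: q·5 + (1−q)·0 = 5q
  Alice's payoff to Up: q·1 + (1−q)·1 = 1
  5q = 1  ⇒  5q = 1  ⇒  q = 1/5.
At equilibrium Alice is indifferent across rows, so Alice's payoff equals the payoff from Down: (1/5)·5 + (4/5)·0 = 1.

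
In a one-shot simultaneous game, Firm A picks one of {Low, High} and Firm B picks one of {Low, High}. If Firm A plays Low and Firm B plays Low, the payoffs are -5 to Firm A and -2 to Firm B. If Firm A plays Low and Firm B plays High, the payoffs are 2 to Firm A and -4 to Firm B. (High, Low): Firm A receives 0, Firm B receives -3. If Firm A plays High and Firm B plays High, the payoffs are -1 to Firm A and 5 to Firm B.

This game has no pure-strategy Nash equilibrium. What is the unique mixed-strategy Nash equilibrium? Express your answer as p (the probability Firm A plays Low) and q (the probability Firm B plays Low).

Set Firm B's expected payoff from Low equal to that from High:
  Firm B's payoff to Low: p·(-2) + (1−p)·(-3) = p - 3
  Firm B's payoff to High: p·(-4) + (1−p)·5 = -9p + 5
  p - 3 = -9p + 5  ⇒  10p = 8  ⇒  p = 4/5.
Set Firm A's expected payoff from Low equal to that from High:
  Firm A's payoff to Low: q·(-5) + (1−q)·2 = -7q + 2
  Firm A's payoff to High: q·0 + (1−q)·(-1) = q - 1
  -7q + 2 = q - 1  ⇒  -8q = -3  ⇒  q = 3/8.

p = 4/5, q = 3/8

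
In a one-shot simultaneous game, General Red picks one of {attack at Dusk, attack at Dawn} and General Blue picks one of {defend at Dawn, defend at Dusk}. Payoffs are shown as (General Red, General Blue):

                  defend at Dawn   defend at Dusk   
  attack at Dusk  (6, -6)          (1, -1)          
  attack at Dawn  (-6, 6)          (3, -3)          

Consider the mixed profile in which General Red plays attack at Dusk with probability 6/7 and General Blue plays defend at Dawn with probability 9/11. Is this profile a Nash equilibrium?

Given General Red's mix p = 6/7, General Blue's payoff from defend at Dawn is -30/7 but from defend at Dusk is -9/7. General Blue strictly prefers defend at Dusk, so General Blue would not mix.
So the proposed profile is not a Nash equilibrium.

No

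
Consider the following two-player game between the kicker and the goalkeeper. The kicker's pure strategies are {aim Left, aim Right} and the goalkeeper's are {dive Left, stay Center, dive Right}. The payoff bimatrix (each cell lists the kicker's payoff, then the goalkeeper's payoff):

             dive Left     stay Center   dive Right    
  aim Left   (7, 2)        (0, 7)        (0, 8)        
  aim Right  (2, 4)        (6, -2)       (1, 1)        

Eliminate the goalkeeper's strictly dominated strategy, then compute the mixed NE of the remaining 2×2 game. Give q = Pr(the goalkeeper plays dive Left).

The goalkeeper's strategy stay Center is strictly dominated by dive Right: 8 > 7 and 1 > -2. Eliminate stay Center.
Set the kicker's expected payoff from aim Left equal to that from aim Right:
  the kicker's payoff to aim Left: q·7 + (1−q)·0 = 7q
  the kicker's payoff to aim Right: q·2 + (1−q)·1 = q + 1
  7q = q + 1  ⇒  6q = 1  ⇒  q = 1/6.

q = 1/6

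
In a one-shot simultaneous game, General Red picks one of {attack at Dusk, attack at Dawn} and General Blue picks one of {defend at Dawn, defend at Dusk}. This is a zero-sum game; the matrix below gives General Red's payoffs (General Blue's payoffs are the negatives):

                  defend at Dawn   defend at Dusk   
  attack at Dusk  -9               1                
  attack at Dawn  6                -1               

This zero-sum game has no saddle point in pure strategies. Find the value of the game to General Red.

General Blue's mix must leave General Red indifferent between attack at Dusk and attack at Dawn.
  General Red's expected payoff from attack at Dusk: q·(-9) + (1−q)·1 = -10q + 1
  General Red's expected payoff from attack at Dawn: q·6 + (1−q)·(-1) = 7q - 1
  -10q + 1 = 7q - 1  ⇒  -17q = -2  ⇒  q = 2/17.
The value is General Red's expected payoff against this mix (using attack at Dusk): (2/17)·(-9) + (15/17)·1 = -3/17.

v = -3/17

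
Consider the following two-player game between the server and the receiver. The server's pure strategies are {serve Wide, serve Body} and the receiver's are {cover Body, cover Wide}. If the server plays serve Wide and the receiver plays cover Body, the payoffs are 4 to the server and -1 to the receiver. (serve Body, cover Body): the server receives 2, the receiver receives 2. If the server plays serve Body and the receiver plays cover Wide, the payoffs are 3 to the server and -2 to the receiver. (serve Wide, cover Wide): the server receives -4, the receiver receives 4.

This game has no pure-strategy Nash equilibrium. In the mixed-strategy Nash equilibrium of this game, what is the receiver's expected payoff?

2/3

The receiver's indifference between cover Body and cover Wide determines the server's mixing probability p:
  the receiver's payoff to cover Body: p·(-1) + (1−p)·2 = -3p + 2
  the receiver's payoff to cover Wide: p·4 + (1−p)·(-2) = 6p - 2
  -3p + 2 = 6p - 2  ⇒  -9p = -4  ⇒  p = 4/9.
At equilibrium the receiver is indifferent across columns, so the receiver's payoff equals the payoff from cover Body: (4/9)·(-1) + (5/9)·2 = 2/3.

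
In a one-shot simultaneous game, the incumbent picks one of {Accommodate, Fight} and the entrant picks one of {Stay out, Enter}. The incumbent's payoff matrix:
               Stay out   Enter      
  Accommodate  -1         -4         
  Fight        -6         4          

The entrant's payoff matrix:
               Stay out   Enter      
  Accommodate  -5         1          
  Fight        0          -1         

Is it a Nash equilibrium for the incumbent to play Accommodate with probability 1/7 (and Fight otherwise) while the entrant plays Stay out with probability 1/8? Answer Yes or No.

No

Given the entrant's mix q = 1/8, the incumbent's payoff from Accommodate is -29/8 but from Fight is 11/4. The incumbent strictly prefers Fight, so the incumbent would not mix.
So the proposed profile is not a Nash equilibrium.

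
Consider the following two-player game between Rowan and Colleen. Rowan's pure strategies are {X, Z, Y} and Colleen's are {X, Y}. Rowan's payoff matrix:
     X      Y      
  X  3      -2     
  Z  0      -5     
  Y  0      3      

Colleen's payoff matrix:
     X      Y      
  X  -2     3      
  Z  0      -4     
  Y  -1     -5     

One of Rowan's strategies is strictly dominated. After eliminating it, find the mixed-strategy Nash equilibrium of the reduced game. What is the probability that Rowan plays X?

p = 4/9

Rowan's strategy Z is strictly dominated by X: 3 > 0 and -2 > -5. Eliminate Z.
For Colleen to be willing to mix, Colleen must be indifferent between X and Y, which pins down Rowan's mix.
  Colleen's payoff from X: p·(-2) + (1−p)·(-1) = -p - 1
  Colleen's payoff from Y: p·3 + (1−p)·(-5) = 8p - 5
  -p - 1 = 8p - 5  ⇒  -9p = -4  ⇒  p = 4/9.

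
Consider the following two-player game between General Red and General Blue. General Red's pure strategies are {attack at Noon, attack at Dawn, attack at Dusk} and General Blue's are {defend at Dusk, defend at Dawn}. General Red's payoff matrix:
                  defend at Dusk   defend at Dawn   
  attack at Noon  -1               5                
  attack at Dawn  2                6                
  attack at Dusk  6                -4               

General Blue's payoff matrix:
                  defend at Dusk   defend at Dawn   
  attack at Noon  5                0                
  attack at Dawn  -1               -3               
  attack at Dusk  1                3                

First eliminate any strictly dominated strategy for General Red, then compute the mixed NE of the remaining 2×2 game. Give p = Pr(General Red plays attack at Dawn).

General Red's strategy attack at Noon is strictly dominated by attack at Dawn: 2 > -1 and 6 > 5. Eliminate attack at Noon.
For General Blue to be willing to mix, General Blue must be indifferent between defend at Dusk and defend at Dawn, which pins down General Red's mix.
  General Blue's payoff from defend at Dusk: p·(-1) + (1−p)·1 = -2p + 1
  General Blue's payoff from defend at Dawn: p·(-3) + (1−p)·3 = -6p + 3
  -2p + 1 = -6p + 3  ⇒  4p = 2  ⇒  p = 1/2.

p = 1/2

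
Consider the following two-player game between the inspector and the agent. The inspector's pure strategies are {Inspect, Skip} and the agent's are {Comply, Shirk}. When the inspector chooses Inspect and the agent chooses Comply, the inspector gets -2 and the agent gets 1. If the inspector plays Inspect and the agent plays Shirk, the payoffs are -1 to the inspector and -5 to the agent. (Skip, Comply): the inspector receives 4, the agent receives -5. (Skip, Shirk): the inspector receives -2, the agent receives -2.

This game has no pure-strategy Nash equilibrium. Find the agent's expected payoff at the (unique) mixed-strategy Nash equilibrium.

-3

In a mixed equilibrium the agent is indifferent between Comply and Shirk; this condition fixes p.
  the agent's expected payoff from Comply: p·1 + (1−p)·(-5) = 6p - 5
  the agent's expected payoff from Shirk: p·(-5) + (1−p)·(-2) = -3p - 2
  6p - 5 = -3p - 2  ⇒  9p = 3  ⇒  p = 1/3.
At equilibrium the agent is indifferent across columns, so the agent's payoff equals the payoff from Comply: (1/3)·1 + (2/3)·(-5) = -3.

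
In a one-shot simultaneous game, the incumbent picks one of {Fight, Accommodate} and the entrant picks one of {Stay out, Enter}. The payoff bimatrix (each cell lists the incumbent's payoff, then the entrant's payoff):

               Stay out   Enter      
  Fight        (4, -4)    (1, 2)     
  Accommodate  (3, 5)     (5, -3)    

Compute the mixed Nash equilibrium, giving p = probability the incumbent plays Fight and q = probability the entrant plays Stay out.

p = 4/7, q = 4/5

The incumbent's mix must leave the entrant indifferent between Stay out and Enter.
  the entrant's payoff to Stay out: p·(-4) + (1−p)·5 = -9p + 5
  the entrant's payoff to Enter: p·2 + (1−p)·(-3) = 5p - 3
  -9p + 5 = 5p - 3  ⇒  -14p = -8  ⇒  p = 4/7.
The entrant's mix must leave the incumbent indifferent between Fight and Accommodate.
  the incumbent's payoff from Fight: q·4 + (1−q)·1 = 3q + 1
  the incumbent's payoff from Accommodate: q·3 + (1−q)·5 = -2q + 5
  3q + 1 = -2q + 5  ⇒  5q = 4  ⇒  q = 4/5.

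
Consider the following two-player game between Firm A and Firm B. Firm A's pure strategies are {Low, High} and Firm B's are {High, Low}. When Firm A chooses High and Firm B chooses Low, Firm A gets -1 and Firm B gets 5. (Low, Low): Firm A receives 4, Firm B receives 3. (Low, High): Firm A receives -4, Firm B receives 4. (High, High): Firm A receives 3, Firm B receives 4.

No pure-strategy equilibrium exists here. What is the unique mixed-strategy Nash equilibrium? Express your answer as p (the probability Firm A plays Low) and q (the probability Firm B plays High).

Firm A's mix must leave Firm B indifferent between High and Low.
  Firm B's payoff from High: p·4 + (1−p)·4 = 4
  Firm B's payoff from Low: p·3 + (1−p)·5 = -2p + 5
  4 = -2p + 5  ⇒  2p = 1  ⇒  p = 1/2.
In a mixed equilibrium Firm A is indifferent between Low and High; this condition fixes q.
  Firm A's payoff from Low: q·(-4) + (1−q)·4 = -8q + 4
  Firm A's payoff from High: q·3 + (1−q)·(-1) = 4q - 1
  -8q + 4 = 4q - 1  ⇒  -12q = -5  ⇒  q = 5/12.

p = 1/2, q = 5/12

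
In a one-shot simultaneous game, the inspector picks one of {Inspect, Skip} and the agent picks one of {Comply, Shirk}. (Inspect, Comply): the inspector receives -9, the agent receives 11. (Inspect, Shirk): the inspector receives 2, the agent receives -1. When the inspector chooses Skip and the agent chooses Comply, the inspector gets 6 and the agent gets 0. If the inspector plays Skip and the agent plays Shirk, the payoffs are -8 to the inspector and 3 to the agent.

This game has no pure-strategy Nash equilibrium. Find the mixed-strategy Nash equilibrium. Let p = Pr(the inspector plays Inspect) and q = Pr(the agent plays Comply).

The inspector's mix must leave the agent indifferent between Comply and Shirk.
  the agent's payoff from Comply: p·11 + (1−p)·0 = 11p
  the agent's payoff from Shirk: p·(-1) + (1−p)·3 = -4p + 3
  11p = -4p + 3  ⇒  15p = 3  ⇒  p = 1/5.
The inspector's indifference between Inspect and Skip determines the agent's mixing probability q:
  the inspector's payoff from Inspect: q·(-9) + (1−q)·2 = -11q + 2
  the inspector's payoff from Skip: q·6 + (1−q)·(-8) = 14q - 8
  -11q + 2 = 14q - 8  ⇒  -25q = -10  ⇒  q = 2/5.

p = 1/5, q = 2/5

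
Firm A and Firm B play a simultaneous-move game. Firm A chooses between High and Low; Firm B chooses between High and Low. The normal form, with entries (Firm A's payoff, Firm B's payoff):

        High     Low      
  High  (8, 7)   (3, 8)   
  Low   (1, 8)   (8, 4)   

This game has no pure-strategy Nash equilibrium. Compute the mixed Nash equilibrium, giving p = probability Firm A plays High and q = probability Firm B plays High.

Firm B's indifference between High and Low determines Firm A's mixing probability p:
  Firm B's payoff from High: p·7 + (1−p)·8 = -p + 8
  Firm B's payoff from Low: p·8 + (1−p)·4 = 4p + 4
  -p + 8 = 4p + 4  ⇒  -5p = -4  ⇒  p = 4/5.
Firm B's mix must leave Firm A indifferent between High and Low.
  Firm A's payoff from High: q·8 + (1−q)·3 = 5q + 3
  Firm A's payoff from Low: q·1 + (1−q)·8 = -7q + 8
  5q + 3 = -7q + 8  ⇒  12q = 5  ⇒  q = 5/12.

p = 4/5, q = 5/12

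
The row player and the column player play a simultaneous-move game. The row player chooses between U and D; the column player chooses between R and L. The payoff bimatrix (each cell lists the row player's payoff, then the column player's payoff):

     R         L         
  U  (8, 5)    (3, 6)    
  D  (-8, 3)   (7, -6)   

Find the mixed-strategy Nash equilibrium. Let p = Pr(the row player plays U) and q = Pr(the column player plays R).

p = 9/10, q = 1/5

For the column player to be willing to mix, the column player must be indifferent between R and L, which pins down the row player's mix.
  the column player's payoff to R: p·5 + (1−p)·3 = 2p + 3
  the column player's payoff to L: p·6 + (1−p)·(-6) = 12p - 6
  2p + 3 = 12p - 6  ⇒  -10p = -9  ⇒  p = 9/10.
The column player's mix must leave the row player indifferent between U and D.
  the row player's payoff to U: q·8 + (1−q)·3 = 5q + 3
  the row player's payoff to D: q·(-8) + (1−q)·7 = -15q + 7
  5q + 3 = -15q + 7  ⇒  20q = 4  ⇒  q = 1/5.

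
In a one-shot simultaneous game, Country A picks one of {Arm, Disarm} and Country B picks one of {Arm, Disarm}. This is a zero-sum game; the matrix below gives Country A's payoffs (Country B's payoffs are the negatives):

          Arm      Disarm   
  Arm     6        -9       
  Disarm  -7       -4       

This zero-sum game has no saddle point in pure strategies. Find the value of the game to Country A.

v = -29/6

In a mixed equilibrium Country A is indifferent between Arm and Disarm; this condition fixes q.
  Country A's payoff to Arm: q·6 + (1−q)·(-9) = 15q - 9
  Country A's payoff to Disarm: q·(-7) + (1−q)·(-4) = -3q - 4
  15q - 9 = -3q - 4  ⇒  18q = 5  ⇒  q = 5/18.
The value is Country A's expected payoff against this mix (using Arm): (5/18)·6 + (13/18)·(-9) = -29/6.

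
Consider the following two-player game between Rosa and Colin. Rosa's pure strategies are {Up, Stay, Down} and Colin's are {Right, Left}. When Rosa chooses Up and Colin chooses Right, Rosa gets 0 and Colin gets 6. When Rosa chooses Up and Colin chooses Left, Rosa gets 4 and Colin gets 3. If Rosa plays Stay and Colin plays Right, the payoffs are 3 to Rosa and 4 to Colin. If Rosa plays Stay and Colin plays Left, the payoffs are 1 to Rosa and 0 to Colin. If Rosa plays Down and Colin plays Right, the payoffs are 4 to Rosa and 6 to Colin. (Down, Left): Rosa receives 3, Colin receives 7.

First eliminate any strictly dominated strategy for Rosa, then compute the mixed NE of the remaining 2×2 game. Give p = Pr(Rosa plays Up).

Rosa's strategy Stay is strictly dominated by Down: 4 > 3 and 3 > 1. Eliminate Stay.
In a mixed equilibrium Colin is indifferent between Right and Left; this condition fixes p.
  Colin's payoff from Right: p·6 + (1−p)·6 = 6
  Colin's payoff from Left: p·3 + (1−p)·7 = -4p + 7
  6 = -4p + 7  ⇒  4p = 1  ⇒  p = 1/4.

p = 1/4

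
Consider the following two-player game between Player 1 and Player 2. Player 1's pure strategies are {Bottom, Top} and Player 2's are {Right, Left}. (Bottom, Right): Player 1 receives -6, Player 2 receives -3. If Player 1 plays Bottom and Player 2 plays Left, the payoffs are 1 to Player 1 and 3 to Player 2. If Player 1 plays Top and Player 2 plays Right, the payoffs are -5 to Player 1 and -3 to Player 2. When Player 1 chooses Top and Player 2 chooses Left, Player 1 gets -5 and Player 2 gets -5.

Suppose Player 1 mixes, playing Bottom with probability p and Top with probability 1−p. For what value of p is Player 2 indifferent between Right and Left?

p = 1/4

Player 2's indifference between Right and Left determines Player 1's mixing probability p:
  Player 2's payoff from Right: p·(-3) + (1−p)·(-3) = -3
  Player 2's payoff from Left: p·3 + (1−p)·(-5) = 8p - 5
  -3 = 8p - 5  ⇒  -8p = -2  ⇒  p = 1/4.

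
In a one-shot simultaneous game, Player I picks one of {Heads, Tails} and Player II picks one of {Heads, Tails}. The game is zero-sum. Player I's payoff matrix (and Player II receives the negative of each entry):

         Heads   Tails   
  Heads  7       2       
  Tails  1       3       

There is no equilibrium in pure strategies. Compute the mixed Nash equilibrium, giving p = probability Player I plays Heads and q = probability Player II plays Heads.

Player I's mix must leave Player II indifferent between Heads and Tails.
  Player II's expected payoff from Heads: p·(-7) + (1−p)·(-1) = -6p - 1
  Player II's expected payoff from Tails: p·(-2) + (1−p)·(-3) = p - 3
  -6p - 1 = p - 3  ⇒  -7p = -2  ⇒  p = 2/7.
Player II's mix must leave Player I indifferent between Heads and Tails.
  Player I's payoff to Heads: q·7 + (1−q)·2 = 5q + 2
  Player I's payoff to Tails: q·1 + (1−q)·3 = -2q + 3
  5q + 2 = -2q + 3  ⇒  7q = 1  ⇒  q = 1/7.

p = 2/7, q = 1/7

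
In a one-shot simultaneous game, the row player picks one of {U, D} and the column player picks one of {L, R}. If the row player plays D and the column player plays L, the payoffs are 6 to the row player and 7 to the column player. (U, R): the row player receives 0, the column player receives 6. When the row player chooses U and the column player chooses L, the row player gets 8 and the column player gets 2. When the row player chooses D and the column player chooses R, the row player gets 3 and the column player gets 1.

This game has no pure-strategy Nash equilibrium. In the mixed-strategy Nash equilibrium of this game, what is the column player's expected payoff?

In a mixed equilibrium the column player is indifferent between L and R; this condition fixes p.
  the column player's payoff from L: p·2 + (1−p)·7 = -5p + 7
  the column player's payoff from R: p·6 + (1−p)·1 = 5p + 1
  -5p + 7 = 5p + 1  ⇒  -10p = -6  ⇒  p = 3/5.
At equilibrium the column player is indifferent across columns, so the column player's payoff equals the payoff from L: (3/5)·2 + (2/5)·7 = 4.

4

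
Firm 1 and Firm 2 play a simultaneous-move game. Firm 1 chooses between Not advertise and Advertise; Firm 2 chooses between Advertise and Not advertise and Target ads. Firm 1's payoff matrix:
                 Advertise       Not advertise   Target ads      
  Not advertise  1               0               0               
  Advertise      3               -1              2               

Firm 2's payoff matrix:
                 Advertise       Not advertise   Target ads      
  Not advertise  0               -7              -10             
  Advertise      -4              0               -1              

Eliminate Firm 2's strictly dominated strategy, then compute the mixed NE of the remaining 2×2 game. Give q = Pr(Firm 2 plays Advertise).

q = 1/3

Firm 2's strategy Target ads is strictly dominated by Not advertise: -7 > -10 and 0 > -1. Eliminate Target ads.
For Firm 1 to be willing to mix, Firm 1 must be indifferent between Not advertise and Advertise, which pins down Firm 2's mix.
  Firm 1's payoff from Not advertise: q·1 + (1−q)·0 = q
  Firm 1's payoff from Advertise: q·3 + (1−q)·(-1) = 4q - 1
  q = 4q - 1  ⇒  -3q = -1  ⇒  q = 1/3.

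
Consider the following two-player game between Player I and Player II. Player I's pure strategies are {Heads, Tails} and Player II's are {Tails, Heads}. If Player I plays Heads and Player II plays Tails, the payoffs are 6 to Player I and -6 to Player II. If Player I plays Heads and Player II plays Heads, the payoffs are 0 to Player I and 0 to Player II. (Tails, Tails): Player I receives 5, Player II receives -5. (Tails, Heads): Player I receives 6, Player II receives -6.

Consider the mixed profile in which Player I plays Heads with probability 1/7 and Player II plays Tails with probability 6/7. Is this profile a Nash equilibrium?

Yes

Check Player II's indifference given Player I's mix p = 1/7:
  payoff from Tails = -36/7; payoff from Heads = -36/7 — equal.
Check Player I's indifference given Player II's mix q = 6/7:
  payoff from Heads = 36/7; payoff from Tails = 36/7 — equal.
Both players are indifferent, so neither can profitably deviate.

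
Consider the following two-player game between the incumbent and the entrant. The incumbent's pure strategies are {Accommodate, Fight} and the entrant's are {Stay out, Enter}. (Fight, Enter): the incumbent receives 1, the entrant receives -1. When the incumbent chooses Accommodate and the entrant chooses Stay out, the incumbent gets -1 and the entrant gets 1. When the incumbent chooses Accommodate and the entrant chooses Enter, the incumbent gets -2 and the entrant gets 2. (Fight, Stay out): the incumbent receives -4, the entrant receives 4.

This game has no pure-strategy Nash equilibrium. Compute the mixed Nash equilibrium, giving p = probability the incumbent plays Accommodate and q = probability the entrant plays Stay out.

The incumbent's mix must leave the entrant indifferent between Stay out and Enter.
  the entrant's payoff to Stay out: p·1 + (1−p)·4 = -3p + 4
  the entrant's payoff to Enter: p·2 + (1−p)·(-1) = 3p - 1
  -3p + 4 = 3p - 1  ⇒  -6p = -5  ⇒  p = 5/6.
The entrant's mix must leave the incumbent indifferent between Accommodate and Fight.
  the incumbent's payoff from Accommodate: q·(-1) + (1−q)·(-2) = q - 2
  the incumbent's payoff from Fight: q·(-4) + (1−q)·1 = -5q + 1
  q - 2 = -5q + 1  ⇒  6q = 3  ⇒  q = 1/2.

p = 5/6, q = 1/2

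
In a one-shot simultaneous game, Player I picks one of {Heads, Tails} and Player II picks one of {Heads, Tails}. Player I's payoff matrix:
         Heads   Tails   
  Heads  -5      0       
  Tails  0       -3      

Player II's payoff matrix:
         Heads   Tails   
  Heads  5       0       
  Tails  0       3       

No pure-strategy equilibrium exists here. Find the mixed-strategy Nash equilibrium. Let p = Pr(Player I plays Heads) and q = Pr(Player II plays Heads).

Set Player II's expected payoff from Heads equal to that from Tails:
  Player II's payoff to Heads: p·5 + (1−p)·0 = 5p
  Player II's payoff to Tails: p·0 + (1−p)·3 = -3p + 3
  5p = -3p + 3  ⇒  8p = 3  ⇒  p = 3/8.
Player I's indifference between Heads and Tails determines Player II's mixing probability q:
  Player I's expected payoff from Heads: q·(-5) + (1−q)·0 = -5q
  Player I's expected payoff from Tails: q·0 + (1−q)·(-3) = 3q - 3
  -5q = 3q - 3  ⇒  -8q = -3  ⇒  q = 3/8.

p = 3/8, q = 3/8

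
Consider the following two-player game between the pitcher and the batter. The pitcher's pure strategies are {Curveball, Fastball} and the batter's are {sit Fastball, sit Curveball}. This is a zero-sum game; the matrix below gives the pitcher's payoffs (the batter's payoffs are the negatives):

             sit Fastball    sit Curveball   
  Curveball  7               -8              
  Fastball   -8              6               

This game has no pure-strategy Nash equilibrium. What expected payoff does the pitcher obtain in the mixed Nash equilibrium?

Set the pitcher's expected payoff from Curveball equal to that from Fastball:
  the pitcher's payoff from Curveball: q·7 + (1−q)·(-8) = 15q - 8
  the pitcher's payoff from Fastball: q·(-8) + (1−q)·6 = -14q + 6
  15q - 8 = -14q + 6  ⇒  29q = 14  ⇒  q = 14/29.
At equilibrium the pitcher is indifferent across rows, so the pitcher's payoff equals the payoff from Curveball: (14/29)·7 + (15/29)·(-8) = -22/29.

-22/29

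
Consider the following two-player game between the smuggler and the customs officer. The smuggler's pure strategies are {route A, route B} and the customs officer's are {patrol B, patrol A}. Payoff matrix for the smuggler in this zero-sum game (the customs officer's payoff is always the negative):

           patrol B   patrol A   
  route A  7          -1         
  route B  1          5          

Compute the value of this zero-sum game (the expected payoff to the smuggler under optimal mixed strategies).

For the smuggler to be willing to mix, the smuggler must be indifferent between route A and route B, which pins down the customs officer's mix.
  the smuggler's expected payoff from route A: q·7 + (1−q)·(-1) = 8q - 1
  the smuggler's expected payoff from route B: q·1 + (1−q)·5 = -4q + 5
  8q - 1 = -4q + 5  ⇒  12q = 6  ⇒  q = 1/2.
The value is the smuggler's expected payoff against this mix (using route A): (1/2)·7 + (1/2)·(-1) = 3.

v = 3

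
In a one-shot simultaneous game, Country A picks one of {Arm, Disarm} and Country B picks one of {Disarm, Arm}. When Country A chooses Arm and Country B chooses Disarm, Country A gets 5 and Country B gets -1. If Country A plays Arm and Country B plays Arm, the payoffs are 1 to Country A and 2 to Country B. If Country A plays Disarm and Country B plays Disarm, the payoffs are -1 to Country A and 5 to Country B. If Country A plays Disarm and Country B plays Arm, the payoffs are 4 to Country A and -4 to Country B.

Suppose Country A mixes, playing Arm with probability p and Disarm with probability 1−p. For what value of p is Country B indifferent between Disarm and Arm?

p = 3/4

Set Country B's expected payoff from Disarm equal to that from Arm:
  Country B's payoff from Disarm: p·(-1) + (1−p)·5 = -6p + 5
  Country B's payoff from Arm: p·2 + (1−p)·(-4) = 6p - 4
  -6p + 5 = 6p - 4  ⇒  -12p = -9  ⇒  p = 3/4.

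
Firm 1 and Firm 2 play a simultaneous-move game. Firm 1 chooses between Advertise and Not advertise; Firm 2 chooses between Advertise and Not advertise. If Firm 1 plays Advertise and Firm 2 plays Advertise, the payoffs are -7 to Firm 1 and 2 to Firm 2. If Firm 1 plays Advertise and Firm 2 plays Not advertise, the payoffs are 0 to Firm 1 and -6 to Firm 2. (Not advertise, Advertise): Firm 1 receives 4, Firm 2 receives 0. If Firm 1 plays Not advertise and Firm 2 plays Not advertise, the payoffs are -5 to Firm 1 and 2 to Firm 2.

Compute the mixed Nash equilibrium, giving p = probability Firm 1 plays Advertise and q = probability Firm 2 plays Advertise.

p = 1/5, q = 5/16

For Firm 2 to be willing to mix, Firm 2 must be indifferent between Advertise and Not advertise, which pins down Firm 1's mix.
  Firm 2's payoff from Advertise: p·2 + (1−p)·0 = 2p
  Firm 2's payoff from Not advertise: p·(-6) + (1−p)·2 = -8p + 2
  2p = -8p + 2  ⇒  10p = 2  ⇒  p = 1/5.
Firm 1's indifference between Advertise and Not advertise determines Firm 2's mixing probability q:
  Firm 1's payoff from Advertise: q·(-7) + (1−q)·0 = -7q
  Firm 1's payoff from Not advertise: q·4 + (1−q)·(-5) = 9q - 5
  -7q = 9q - 5  ⇒  -16q = -5  ⇒  q = 5/16.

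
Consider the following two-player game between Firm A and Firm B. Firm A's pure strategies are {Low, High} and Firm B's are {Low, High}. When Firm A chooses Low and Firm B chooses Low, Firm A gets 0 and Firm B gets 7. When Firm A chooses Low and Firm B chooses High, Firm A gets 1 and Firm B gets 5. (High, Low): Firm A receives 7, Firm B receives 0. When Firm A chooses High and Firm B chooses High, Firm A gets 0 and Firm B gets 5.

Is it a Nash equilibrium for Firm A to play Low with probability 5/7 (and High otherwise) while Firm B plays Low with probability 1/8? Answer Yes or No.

Yes

Check Firm B's indifference given Firm A's mix p = 5/7:
  payoff from Low = 5; payoff from High = 5 — equal.
Check Firm A's indifference given Firm B's mix q = 1/8:
  payoff from Low = 7/8; payoff from High = 7/8 — equal.
Both players are indifferent, so neither can profitably deviate.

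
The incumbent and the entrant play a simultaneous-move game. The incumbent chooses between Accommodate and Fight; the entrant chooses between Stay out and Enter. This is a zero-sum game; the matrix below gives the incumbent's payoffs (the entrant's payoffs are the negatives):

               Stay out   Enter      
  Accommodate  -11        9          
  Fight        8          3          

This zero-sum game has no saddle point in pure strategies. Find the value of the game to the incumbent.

v = 21/5

In a mixed equilibrium the incumbent is indifferent between Accommodate and Fight; this condition fixes q.
  the incumbent's expected payoff from Accommodate: q·(-11) + (1−q)·9 = -20q + 9
  the incumbent's expected payoff from Fight: q·8 + (1−q)·3 = 5q + 3
  -20q + 9 = 5q + 3  ⇒  -25q = -6  ⇒  q = 6/25.
The value is the incumbent's expected payoff against this mix (using Accommodate): (6/25)·(-11) + (19/25)·9 = 21/5.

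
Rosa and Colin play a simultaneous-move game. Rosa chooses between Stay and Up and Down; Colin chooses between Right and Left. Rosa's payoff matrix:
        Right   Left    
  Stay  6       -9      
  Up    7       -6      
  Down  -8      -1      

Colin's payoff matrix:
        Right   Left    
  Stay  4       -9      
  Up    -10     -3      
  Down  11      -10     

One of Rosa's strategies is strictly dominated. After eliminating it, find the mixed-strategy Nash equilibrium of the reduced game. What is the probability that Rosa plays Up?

p = 3/4

Rosa's strategy Stay is strictly dominated by Up: 7 > 6 and -6 > -9. Eliminate Stay.
For Colin to be willing to mix, Colin must be indifferent between Right and Left, which pins down Rosa's mix.
  Colin's expected payoff from Right: p·(-10) + (1−p)·11 = -21p + 11
  Colin's expected payoff from Left: p·(-3) + (1−p)·(-10) = 7p - 10
  -21p + 11 = 7p - 10  ⇒  -28p = -21  ⇒  p = 3/4.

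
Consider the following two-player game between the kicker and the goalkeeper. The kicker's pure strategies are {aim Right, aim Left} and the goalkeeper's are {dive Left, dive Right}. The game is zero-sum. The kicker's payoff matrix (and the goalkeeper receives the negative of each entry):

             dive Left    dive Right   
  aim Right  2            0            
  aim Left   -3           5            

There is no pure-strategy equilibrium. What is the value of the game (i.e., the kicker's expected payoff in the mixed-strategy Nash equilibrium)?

In a mixed equilibrium the kicker is indifferent between aim Right and aim Left; this condition fixes q.
  the kicker's payoff from aim Right: q·2 + (1−q)·0 = 2q
  the kicker's payoff from aim Left: q·(-3) + (1−q)·5 = -8q + 5
  2q = -8q + 5  ⇒  10q = 5  ⇒  q = 1/2.
The value is the kicker's expected payoff against this mix (using aim Right): (1/2)·2 + (1/2)·0 = 1.

v = 1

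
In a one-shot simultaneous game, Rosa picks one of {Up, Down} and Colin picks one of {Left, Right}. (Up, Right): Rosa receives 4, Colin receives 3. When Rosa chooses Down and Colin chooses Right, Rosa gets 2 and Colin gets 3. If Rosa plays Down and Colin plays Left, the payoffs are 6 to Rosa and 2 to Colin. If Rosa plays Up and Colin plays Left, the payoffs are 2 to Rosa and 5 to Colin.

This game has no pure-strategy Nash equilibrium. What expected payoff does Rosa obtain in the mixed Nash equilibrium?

Set Rosa's expected payoff from Up equal to that from Down:
  Rosa's payoff to Up: q·2 + (1−q)·4 = -2q + 4
  Rosa's payoff to Down: q·6 + (1−q)·2 = 4q + 2
  -2q + 4 = 4q + 2  ⇒  -6q = -2  ⇒  q = 1/3.
At equilibrium Rosa is indifferent across rows, so Rosa's payoff equals the payoff from Up: (1/3)·2 + (2/3)·4 = 10/3.

10/3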